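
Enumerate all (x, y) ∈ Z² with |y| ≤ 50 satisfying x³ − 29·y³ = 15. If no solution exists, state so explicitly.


The equation is x³ - 29y³ = 15. For fixed y, x³ = 29·y³ + 15, so a solution requires the RHS to be a perfect cube.
Strategy: iterate y from -50 to 50, compute RHS = 29·y³ + 15, and check whether it is a (positive or negative) perfect cube.
Check small values of y:
  y = 0: RHS = 15 is not a perfect cube.
  y = 1: RHS = 44 is not a perfect cube.
  y = -1: RHS = -14 is not a perfect cube.
  y = 2: RHS = 247 is not a perfect cube.
  y = -2: RHS = -217 is not a perfect cube.
  y = 3: RHS = 798 is not a perfect cube.
  y = -3: RHS = -768 is not a perfect cube.
Continuing the search up to |y| = 50 finds no solutions either.
No (x, y) in the scanned range satisfies the equation.

No integer solutions with |y| ≤ 50.


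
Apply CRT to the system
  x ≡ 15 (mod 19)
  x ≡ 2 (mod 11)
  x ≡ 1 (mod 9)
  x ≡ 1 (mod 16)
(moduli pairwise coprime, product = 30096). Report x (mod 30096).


Product of moduli M = 19 · 11 · 9 · 16 = 30096.
Merge one congruence at a time:
  Start: x ≡ 15 (mod 19).
  Combine with x ≡ 2 (mod 11); new modulus lcm = 209.
    Write x = 15 + 19·t and substitute into x ≡ 2 (mod 11): 19·t ≡ 2 − 15 = -13 (mod 11).
    Reduce coefficients mod 11: 8·t ≡ 9 (mod 11).
    The inverse of 8 mod 11 is 7 (since 8·7 = 56 = 5·11 + 1), so t ≡ 7·9 = 63 ≡ 8 (mod 11).
    Then x = 15 + 19·8 = 167, valid modulo lcm(19, 11) = 209: x ≡ 167 (mod 209).
  Combine with x ≡ 1 (mod 9); new modulus lcm = 1881.
    Write x = 167 + 209·t and substitute into x ≡ 1 (mod 9): 209·t ≡ 1 − 167 = -166 (mod 9).
    Reduce coefficients mod 9: 2·t ≡ 5 (mod 9).
    The inverse of 2 mod 9 is 5 (since 2·5 = 10 = 1·9 + 1), so t ≡ 5·5 = 25 ≡ 7 (mod 9).
    Then x = 167 + 209·7 = 1630, valid modulo lcm(209, 9) = 1881: x ≡ 1630 (mod 1881).
  Combine with x ≡ 1 (mod 16); new modulus lcm = 30096.
    Write x = 1630 + 1881·t and substitute into x ≡ 1 (mod 16): 1881·t ≡ 1 − 1630 = -1629 (mod 16).
    Reduce coefficients mod 16: 9·t ≡ 3 (mod 16).
    The inverse of 9 mod 16 is 9 (since 9·9 = 81 = 5·16 + 1), so t ≡ 9·3 = 27 ≡ 11 (mod 16).
    Then x = 1630 + 1881·11 = 22321, valid modulo lcm(1881, 16) = 30096: x ≡ 22321 (mod 30096).
Verify against each original: 22321 mod 19 = 15, 22321 mod 11 = 2, 22321 mod 9 = 1, 22321 mod 16 = 1.

x ≡ 22321 (mod 30096).


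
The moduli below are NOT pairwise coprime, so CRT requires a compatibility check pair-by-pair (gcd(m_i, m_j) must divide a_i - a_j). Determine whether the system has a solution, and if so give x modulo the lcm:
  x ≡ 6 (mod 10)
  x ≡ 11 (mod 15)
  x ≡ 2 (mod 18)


Moduli 10, 15, 18 are not pairwise coprime, so CRT works modulo lcm(m_i) when all pairwise compatibility conditions hold.
Pairwise compatibility: gcd(m_i, m_j) must divide a_i - a_j for every pair.
Merge one congruence at a time:
  Start: x ≡ 6 (mod 10).
  Combine with x ≡ 11 (mod 15): gcd(10, 15) = 5; 11 - 6 = 5, which IS divisible by 5, so compatible.
    Write x = 6 + 10·t and substitute into x ≡ 11 (mod 15): 10·t ≡ 11 − 6 = 5 (mod 15).
    Divide the congruence (and modulus) by g = 5: 2·t ≡ 1 (mod 3).
    The inverse of 2 mod 3 is 2 (since 2·2 = 4 = 1·3 + 1), so t ≡ 2·1 = 2 ≡ 2 (mod 3).
    Then x = 6 + 10·2 = 26, valid modulo lcm(10, 15) = 30: x ≡ 26 (mod 30).
  Combine with x ≡ 2 (mod 18): gcd(30, 18) = 6; 2 - 26 = -24, which IS divisible by 6, so compatible.
    Write x = 26 + 30·t and substitute into x ≡ 2 (mod 18): 30·t ≡ 2 − 26 = -24 (mod 18).
    Divide the congruence (and modulus) by g = 6: 5·t ≡ -4 (mod 3).
    Reduce coefficients mod 3: 2·t ≡ 2 (mod 3).
    The inverse of 2 mod 3 is 2 (since 2·2 = 4 = 1·3 + 1), so t ≡ 2·2 = 4 ≡ 1 (mod 3).
    Then x = 26 + 30·1 = 56, valid modulo lcm(30, 18) = 90: x ≡ 56 (mod 90).
Verify: 56 mod 10 = 6, 56 mod 15 = 11, 56 mod 18 = 2.

x ≡ 56 (mod 90).


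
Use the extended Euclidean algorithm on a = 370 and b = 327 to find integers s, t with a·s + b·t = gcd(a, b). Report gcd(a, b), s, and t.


Euclidean algorithm on (370, 327) — divide until remainder is 0:
  370 = 1 · 327 + 43
  327 = 7 · 43 + 26
  43 = 1 · 26 + 17
  26 = 1 · 17 + 9
  17 = 1 · 9 + 8
  9 = 1 · 8 + 1
  8 = 8 · 1 + 0
gcd(370, 327) = 1.
Track Bezout coefficients alongside the remainders: start with r₀ = 370 = a·1 + b·0 (s = 1, t = 0) and r₁ = 327 = a·0 + b·1 (s = 0, t = 1); each new remainder r_{k+1} = r_{k-1} − q_k·r_k inherits s_{k+1} = s_{k-1} − q_k·s_k, t_{k+1} = t_{k-1} − q_k·t_k, so r_k = a·s_k + b·t_k at every step:
  q = 1: r = 43, s = 1 − 1·0 = 1, t = 0 − 1·1 = -1  (check: 370·1 + 327·(-1) = 43)
  q = 7: r = 26, s = 0 − 7·1 = -7, t = 1 − 7·(-1) = 8  (check: 370·(-7) + 327·8 = 26)
  q = 1: r = 17, s = 1 − 1·(-7) = 8, t = -1 − 1·8 = -9  (check: 370·8 + 327·(-9) = 17)
  q = 1: r = 9, s = -7 − 1·8 = -15, t = 8 − 1·(-9) = 17  (check: 370·(-15) + 327·17 = 9)
  q = 1: r = 8, s = 8 − 1·(-15) = 23, t = -9 − 1·17 = -26  (check: 370·23 + 327·(-26) = 8)
  q = 1: r = 1, s = -15 − 1·23 = -38, t = 17 − 1·(-26) = 43  (check: 370·(-38) + 327·43 = 1)
The row with r = 1 (the gcd) gives the Bezout coefficients s = -38, t = 43.
Result: 370 · (-38) + 327 · (43) = 1.

gcd(370, 327) = 1; s = -38, t = 43 (check: 370·(-38) + 327·43 = 1).


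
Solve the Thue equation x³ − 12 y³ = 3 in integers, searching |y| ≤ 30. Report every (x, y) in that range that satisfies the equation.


The equation is x³ - 12y³ = 3. For fixed y, x³ = 12·y³ + 3, so a solution requires the RHS to be a perfect cube.
Strategy: iterate y from -30 to 30, compute RHS = 12·y³ + 3, and check whether it is a (positive or negative) perfect cube.
Check small values of y:
  y = 0: RHS = 3 is not a perfect cube.
  y = 1: RHS = 15 is not a perfect cube.
  y = -1: RHS = -9 is not a perfect cube.
  y = 2: RHS = 99 is not a perfect cube.
  y = -2: RHS = -93 is not a perfect cube.
  y = 3: RHS = 327 is not a perfect cube.
  y = -3: RHS = -321 is not a perfect cube.
Continuing the search up to |y| = 30 finds no solutions either.
No (x, y) in the scanned range satisfies the equation.

No integer solutions with |y| ≤ 30.


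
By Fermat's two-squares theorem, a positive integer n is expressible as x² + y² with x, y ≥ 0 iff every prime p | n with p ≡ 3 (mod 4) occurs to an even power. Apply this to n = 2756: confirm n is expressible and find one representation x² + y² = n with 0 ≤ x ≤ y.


Step 1: Factor n = 2756 = 2^2 · 13 · 53.
Step 2: Check the mod-4 condition on each prime factor: 2 = 2 (special); 13 ≡ 1 (mod 4), exponent 1; 53 ≡ 1 (mod 4), exponent 1.
All primes ≡ 3 (mod 4) appear to even exponent (or don't appear), so by the two-squares theorem n IS expressible as a sum of two squares.
Step 3: Build a representation. Group n = k² · m with k = 2 and m = 13 · 53 = 689 (a product of primes ≡ 1 (mod 4)); a representation of m scales to one of n via (k·x)² + (k·y)² = k²(x² + y²). Each prime p ≡ 1 (mod 4) is itself a sum of two squares; find a² by testing p − a² for a perfect square:
  13: 13 − 1² = 12, 13 − 2² = 9 = 3² ⇒ 13 = 2² + 3².
  53: 53 − 1² = 52, 53 − 2² = 49 = 7² ⇒ 53 = 2² + 7².
  Combine using the Brahmagupta–Fibonacci identity (a² + b²)(c² + d²) = (ac − bd)² + (ad + bc)² = (ac + bd)² + (ad − bc)²:
  13 · 53 = 689: from (2² + 3²)(2² + 7²), take (2·2 − 3·7, 2·7 + 3·2) = (4 − 21, 14 + 6) = (-17, 20); dropping signs (only squares matter) gives (17, 20); check 17² + 20² = 289 + 400 = 689 ✓.
  Scale by k = 2: (2·17, 2·20) = (34, 40).
Step 4: Order so x ≤ y and verify: 34² + 40² = 1156 + 1600 = 2756 = n. ✓

n = 2756 = 34² + 40² (one valid representation with x ≤ y).


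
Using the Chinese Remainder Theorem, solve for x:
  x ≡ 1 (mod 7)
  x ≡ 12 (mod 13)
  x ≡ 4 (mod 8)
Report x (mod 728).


Moduli 7, 13, 8 are pairwise coprime; by CRT there is a unique solution modulo M = 7 · 13 · 8 = 728.
Solve pairwise, accumulating the modulus:
  Start with x ≡ 1 (mod 7).
  Combine with x ≡ 12 (mod 13): since gcd(7, 13) = 1, we get a unique residue mod 91.
    Write x = 1 + 7·t and substitute into x ≡ 12 (mod 13): 7·t ≡ 12 − 1 = 11 (mod 13).
    The inverse of 7 mod 13 is 2 (since 7·2 = 14 = 1·13 + 1), so t ≡ 2·11 = 22 ≡ 9 (mod 13).
    Then x = 1 + 7·9 = 64, valid modulo lcm(7, 13) = 91: x ≡ 64 (mod 91).
  Combine with x ≡ 4 (mod 8): since gcd(91, 8) = 1, we get a unique residue mod 728.
    Write x = 64 + 91·t and substitute into x ≡ 4 (mod 8): 91·t ≡ 4 − 64 = -60 (mod 8).
    Reduce coefficients mod 8: 3·t ≡ 4 (mod 8).
    The inverse of 3 mod 8 is 3 (since 3·3 = 9 = 1·8 + 1), so t ≡ 3·4 = 12 ≡ 4 (mod 8).
    Then x = 64 + 91·4 = 428, valid modulo lcm(91, 8) = 728: x ≡ 428 (mod 728).
Verify: 428 mod 7 = 1 ✓, 428 mod 13 = 12 ✓, 428 mod 8 = 4 ✓.

x ≡ 428 (mod 728).


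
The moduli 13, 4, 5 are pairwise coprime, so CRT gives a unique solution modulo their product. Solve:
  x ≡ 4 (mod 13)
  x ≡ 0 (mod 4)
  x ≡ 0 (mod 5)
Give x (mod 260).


Moduli 13, 4, 5 are pairwise coprime; by CRT there is a unique solution modulo M = 13 · 4 · 5 = 260.
Solve pairwise, accumulating the modulus:
  Start with x ≡ 4 (mod 13).
  Combine with x ≡ 0 (mod 4): since gcd(13, 4) = 1, we get a unique residue mod 52.
    Write x = 4 + 13·t and substitute into x ≡ 0 (mod 4): 13·t ≡ 0 − 4 = -4 (mod 4).
    Reduce coefficients mod 4: 1·t ≡ 0 (mod 4).
    So t ≡ 0 (mod 4).
    Then x = 4 + 13·0 = 4, valid modulo lcm(13, 4) = 52: x ≡ 4 (mod 52).
  Combine with x ≡ 0 (mod 5): since gcd(52, 5) = 1, we get a unique residue mod 260.
    Write x = 4 + 52·t and substitute into x ≡ 0 (mod 5): 52·t ≡ 0 − 4 = -4 (mod 5).
    Reduce coefficients mod 5: 2·t ≡ 1 (mod 5).
    The inverse of 2 mod 5 is 3 (since 2·3 = 6 = 1·5 + 1), so t ≡ 3·1 = 3 ≡ 3 (mod 5).
    Then x = 4 + 52·3 = 160, valid modulo lcm(52, 5) = 260: x ≡ 160 (mod 260).
Verify: 160 mod 13 = 4 ✓, 160 mod 4 = 0 ✓, 160 mod 5 = 0 ✓.

x ≡ 160 (mod 260).


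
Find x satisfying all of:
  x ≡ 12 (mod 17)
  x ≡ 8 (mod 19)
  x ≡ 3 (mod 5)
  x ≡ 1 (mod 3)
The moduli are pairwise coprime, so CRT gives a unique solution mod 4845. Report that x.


Product of moduli M = 17 · 19 · 5 · 3 = 4845.
Merge one congruence at a time:
  Start: x ≡ 12 (mod 17).
  Combine with x ≡ 8 (mod 19); new modulus lcm = 323.
    Write x = 12 + 17·t and substitute into x ≡ 8 (mod 19): 17·t ≡ 8 − 12 = -4 (mod 19).
    Reduce coefficients mod 19: 17·t ≡ 15 (mod 19).
    The inverse of 17 mod 19 is 9 (since 17·9 = 153 = 8·19 + 1), so t ≡ 9·15 = 135 ≡ 2 (mod 19).
    Then x = 12 + 17·2 = 46, valid modulo lcm(17, 19) = 323: x ≡ 46 (mod 323).
  Combine with x ≡ 3 (mod 5); new modulus lcm = 1615.
    Write x = 46 + 323·t and substitute into x ≡ 3 (mod 5): 323·t ≡ 3 − 46 = -43 (mod 5).
    Reduce coefficients mod 5: 3·t ≡ 2 (mod 5).
    The inverse of 3 mod 5 is 2 (since 3·2 = 6 = 1·5 + 1), so t ≡ 2·2 = 4 ≡ 4 (mod 5).
    Then x = 46 + 323·4 = 1338, valid modulo lcm(323, 5) = 1615: x ≡ 1338 (mod 1615).
  Combine with x ≡ 1 (mod 3); new modulus lcm = 4845.
    Write x = 1338 + 1615·t and substitute into x ≡ 1 (mod 3): 1615·t ≡ 1 − 1338 = -1337 (mod 3).
    Reduce coefficients mod 3: 1·t ≡ 1 (mod 3).
    So t ≡ 1 (mod 3).
    Then x = 1338 + 1615·1 = 2953, valid modulo lcm(1615, 3) = 4845: x ≡ 2953 (mod 4845).
Verify against each original: 2953 mod 17 = 12, 2953 mod 19 = 8, 2953 mod 5 = 3, 2953 mod 3 = 1.

x ≡ 2953 (mod 4845).


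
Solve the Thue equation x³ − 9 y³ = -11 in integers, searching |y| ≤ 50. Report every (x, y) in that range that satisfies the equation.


The equation is x³ - 9y³ = -11. For fixed y, x³ = 9·y³ − 11, so a solution requires the RHS to be a perfect cube.
Strategy: iterate y from -50 to 50, compute RHS = 9·y³ − 11, and check whether it is a (positive or negative) perfect cube.
Check small values of y:
  y = 0: RHS = -11 is not a perfect cube.
  y = 1: RHS = -2 is not a perfect cube.
  y = -1: RHS = -20 is not a perfect cube.
  y = 2: RHS = 61 is not a perfect cube.
  y = -2: RHS = -83 is not a perfect cube.
  y = 3: RHS = 232 is not a perfect cube.
  y = -3: RHS = -254 is not a perfect cube.
Continuing the search up to |y| = 50 finds no solutions either.
No (x, y) in the scanned range satisfies the equation.

No integer solutions with |y| ≤ 50.


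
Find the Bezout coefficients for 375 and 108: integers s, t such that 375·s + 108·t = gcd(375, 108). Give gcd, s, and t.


Euclidean algorithm on (375, 108) — divide until remainder is 0:
  375 = 3 · 108 + 51
  108 = 2 · 51 + 6
  51 = 8 · 6 + 3
  6 = 2 · 3 + 0
gcd(375, 108) = 3.
Track Bezout coefficients alongside the remainders: start with r₀ = 375 = a·1 + b·0 (s = 1, t = 0) and r₁ = 108 = a·0 + b·1 (s = 0, t = 1); each new remainder r_{k+1} = r_{k-1} − q_k·r_k inherits s_{k+1} = s_{k-1} − q_k·s_k, t_{k+1} = t_{k-1} − q_k·t_k, so r_k = a·s_k + b·t_k at every step:
  q = 3: r = 51, s = 1 − 3·0 = 1, t = 0 − 3·1 = -3  (check: 375·1 + 108·(-3) = 51)
  q = 2: r = 6, s = 0 − 2·1 = -2, t = 1 − 2·(-3) = 7  (check: 375·(-2) + 108·7 = 6)
  q = 8: r = 3, s = 1 − 8·(-2) = 17, t = -3 − 8·7 = -59  (check: 375·17 + 108·(-59) = 3)
The row with r = 3 (the gcd) gives the Bezout coefficients s = 17, t = -59.
Result: 375 · (17) + 108 · (-59) = 3.

gcd(375, 108) = 3; s = 17, t = -59 (check: 375·17 + 108·(-59) = 3).


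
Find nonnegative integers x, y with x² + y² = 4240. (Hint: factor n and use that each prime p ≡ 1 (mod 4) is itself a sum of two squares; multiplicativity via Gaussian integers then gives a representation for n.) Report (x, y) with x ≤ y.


Step 1: Factor n = 4240 = 2^4 · 5 · 53.
Step 2: Check the mod-4 condition on each prime factor: 2 = 2 (special); 5 ≡ 1 (mod 4), exponent 1; 53 ≡ 1 (mod 4), exponent 1.
All primes ≡ 3 (mod 4) appear to even exponent (or don't appear), so by the two-squares theorem n IS expressible as a sum of two squares.
Step 3: Build a representation. Group n = k² · m with k = 4 and m = 5 · 53 = 265 (a product of primes ≡ 1 (mod 4)); a representation of m scales to one of n via (k·x)² + (k·y)² = k²(x² + y²). Each prime p ≡ 1 (mod 4) is itself a sum of two squares; find a² by testing p − a² for a perfect square:
  5: 5 − 1² = 4 = 2² ⇒ 5 = 1² + 2².
  53: 53 − 1² = 52, 53 − 2² = 49 = 7² ⇒ 53 = 2² + 7².
  Combine using the Brahmagupta–Fibonacci identity (a² + b²)(c² + d²) = (ac − bd)² + (ad + bc)² = (ac + bd)² + (ad − bc)²:
  5 · 53 = 265: from (1² + 2²)(2² + 7²), take (1·2 − 2·7, 1·7 + 2·2) = (2 − 14, 7 + 4) = (-12, 11); dropping signs (only squares matter) gives (12, 11); check 12² + 11² = 144 + 121 = 265 ✓.
  Scale by k = 4: (4·12, 4·11) = (48, 44).
Step 4: Order so x ≤ y and verify: 44² + 48² = 1936 + 2304 = 4240 = n. ✓

n = 4240 = 44² + 48² (one valid representation with x ≤ y).


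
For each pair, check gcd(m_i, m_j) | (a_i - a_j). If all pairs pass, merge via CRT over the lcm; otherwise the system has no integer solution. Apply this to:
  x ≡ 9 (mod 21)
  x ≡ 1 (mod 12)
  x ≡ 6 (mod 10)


Moduli 21, 12, 10 are not pairwise coprime, so CRT works modulo lcm(m_i) when all pairwise compatibility conditions hold.
Pairwise compatibility: gcd(m_i, m_j) must divide a_i - a_j for every pair.
Merge one congruence at a time:
  Start: x ≡ 9 (mod 21).
  Combine with x ≡ 1 (mod 12): gcd(21, 12) = 3, and 1 - 9 = -8 is NOT divisible by 3.
    ⇒ system is inconsistent (no integer solution).

No solution (the system is inconsistent).


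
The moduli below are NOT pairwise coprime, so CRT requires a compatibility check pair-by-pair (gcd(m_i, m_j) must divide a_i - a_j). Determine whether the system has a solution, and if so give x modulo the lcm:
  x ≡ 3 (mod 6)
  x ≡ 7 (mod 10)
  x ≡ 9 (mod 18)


Moduli 6, 10, 18 are not pairwise coprime, so CRT works modulo lcm(m_i) when all pairwise compatibility conditions hold.
Pairwise compatibility: gcd(m_i, m_j) must divide a_i - a_j for every pair.
Merge one congruence at a time:
  Start: x ≡ 3 (mod 6).
  Combine with x ≡ 7 (mod 10): gcd(6, 10) = 2; 7 - 3 = 4, which IS divisible by 2, so compatible.
    Write x = 3 + 6·t and substitute into x ≡ 7 (mod 10): 6·t ≡ 7 − 3 = 4 (mod 10).
    Divide the congruence (and modulus) by g = 2: 3·t ≡ 2 (mod 5).
    The inverse of 3 mod 5 is 2 (since 3·2 = 6 = 1·5 + 1), so t ≡ 2·2 = 4 ≡ 4 (mod 5).
    Then x = 3 + 6·4 = 27, valid modulo lcm(6, 10) = 30: x ≡ 27 (mod 30).
  Combine with x ≡ 9 (mod 18): gcd(30, 18) = 6; 9 - 27 = -18, which IS divisible by 6, so compatible.
    Write x = 27 + 30·t and substitute into x ≡ 9 (mod 18): 30·t ≡ 9 − 27 = -18 (mod 18).
    Divide the congruence (and modulus) by g = 6: 5·t ≡ -3 (mod 3).
    Reduce coefficients mod 3: 2·t ≡ 0 (mod 3).
    The inverse of 2 mod 3 is 2 (since 2·2 = 4 = 1·3 + 1), so t ≡ 2·0 = 0 ≡ 0 (mod 3).
    Then x = 27 + 30·0 = 27, valid modulo lcm(30, 18) = 90: x ≡ 27 (mod 90).
Verify: 27 mod 6 = 3, 27 mod 10 = 7, 27 mod 18 = 9.

x ≡ 27 (mod 90).


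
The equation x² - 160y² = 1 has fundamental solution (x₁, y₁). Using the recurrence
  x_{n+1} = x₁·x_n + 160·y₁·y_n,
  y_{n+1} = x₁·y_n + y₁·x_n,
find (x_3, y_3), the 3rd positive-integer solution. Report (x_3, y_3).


Step 1: Find the fundamental solution (x₁, y₁) of x² - 160y² = 1.
  Expand √160 as a continued fraction. a₀ = ⌊√160⌋ = 12; iterate m_{k+1} = d_k·a_k − m_k, d_{k+1} = (160 − m_{k+1}²)/d_k, a_{k+1} = ⌊(a₀ + m_{k+1})/d_{k+1}⌋ (starting m₀ = 0, d₀ = 1), with convergents p_k = a_k·p_{k-1} + p_{k-2}, q_k = a_k·q_{k-1} + q_{k-2} (p₋₁ = 1, q₋₁ = 0):
  k = 0: a₀ = 12; p₀/q₀ = 12/1; p₀² − 160·q₀² = 144 − 160 = -16.
  k = 1: m = 12, d = 16, a = ⌊(12 + 12)/16⌋ = 1; p/q = (1·12 + 1)/(1·1 + 0) = 13/1; p² − 160·q² = 169 − 160 = 9.
  k = 2: m = 4, d = 9, a = ⌊(12 + 4)/9⌋ = 1; p/q = (1·13 + 12)/(1·1 + 1) = 25/2; p² − 160·q² = 625 − 640 = -15.
  k = 3: m = 5, d = 15, a = ⌊(12 + 5)/15⌋ = 1; p/q = (1·25 + 13)/(1·2 + 1) = 38/3; p² − 160·q² = 1444 − 1440 = 4.
  k = 4: m = 10, d = 4, a = ⌊(12 + 10)/4⌋ = 5; p/q = (5·38 + 25)/(5·3 + 2) = 215/17; p² − 160·q² = 46225 − 46240 = -15.
  k = 5: m = 10, d = 15, a = ⌊(12 + 10)/15⌋ = 1; p/q = (1·215 + 38)/(1·17 + 3) = 253/20; p² − 160·q² = 64009 − 64000 = 9.
  k = 6: m = 5, d = 9, a = ⌊(12 + 5)/9⌋ = 1; p/q = (1·253 + 215)/(1·20 + 17) = 468/37; p² − 160·q² = 219024 − 219040 = -16.
  k = 7: m = 4, d = 16, a = ⌊(12 + 4)/16⌋ = 1; p/q = (1·468 + 253)/(1·37 + 20) = 721/57; p² − 160·q² = 519841 − 519840 = 1.
  The first convergent with p² − 160·q² = 1 gives the fundamental solution (x₁, y₁) = (721, 57).
Step 2: Apply the recurrence (x_{n+1}, y_{n+1}) = (x₁x_n + 160y₁y_n, x₁y_n + y₁x_n) repeatedly.
  From (x_1, y_1) = (721, 57): x_2 = 721·721 + 160·57·57 = 1039681; y_2 = 721·57 + 57·721 = 82194.
  From (x_2, y_2) = (1039681, 82194): x_3 = 721·1039681 + 160·57·82194 = 1499219281; y_3 = 721·82194 + 57·1039681 = 118523691.
Step 3: Verify x_3² - 160·y_3² = 2247658452522156961 - 2247658452522156960 = 1 (should be 1). ✓

(x_1, y_1) = (721, 57); (x_3, y_3) = (1499219281, 118523691).


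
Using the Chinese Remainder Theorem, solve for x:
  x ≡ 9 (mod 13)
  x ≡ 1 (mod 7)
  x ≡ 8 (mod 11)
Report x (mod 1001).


Moduli 13, 7, 11 are pairwise coprime; by CRT there is a unique solution modulo M = 13 · 7 · 11 = 1001.
Solve pairwise, accumulating the modulus:
  Start with x ≡ 9 (mod 13).
  Combine with x ≡ 1 (mod 7): since gcd(13, 7) = 1, we get a unique residue mod 91.
    Write x = 9 + 13·t and substitute into x ≡ 1 (mod 7): 13·t ≡ 1 − 9 = -8 (mod 7).
    Reduce coefficients mod 7: 6·t ≡ 6 (mod 7).
    The inverse of 6 mod 7 is 6 (since 6·6 = 36 = 5·7 + 1), so t ≡ 6·6 = 36 ≡ 1 (mod 7).
    Then x = 9 + 13·1 = 22, valid modulo lcm(13, 7) = 91: x ≡ 22 (mod 91).
  Combine with x ≡ 8 (mod 11): since gcd(91, 11) = 1, we get a unique residue mod 1001.
    Write x = 22 + 91·t and substitute into x ≡ 8 (mod 11): 91·t ≡ 8 − 22 = -14 (mod 11).
    Reduce coefficients mod 11: 3·t ≡ 8 (mod 11).
    The inverse of 3 mod 11 is 4 (since 3·4 = 12 = 1·11 + 1), so t ≡ 4·8 = 32 ≡ 10 (mod 11).
    Then x = 22 + 91·10 = 932, valid modulo lcm(91, 11) = 1001: x ≡ 932 (mod 1001).
Verify: 932 mod 13 = 9 ✓, 932 mod 7 = 1 ✓, 932 mod 11 = 8 ✓.

x ≡ 932 (mod 1001).


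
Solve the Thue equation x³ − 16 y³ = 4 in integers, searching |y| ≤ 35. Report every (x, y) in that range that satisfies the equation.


The equation is x³ - 16y³ = 4. For fixed y, x³ = 16·y³ + 4, so a solution requires the RHS to be a perfect cube.
Strategy: iterate y from -35 to 35, compute RHS = 16·y³ + 4, and check whether it is a (positive or negative) perfect cube.
Check small values of y:
  y = 0: RHS = 4 is not a perfect cube.
  y = 1: RHS = 20 is not a perfect cube.
  y = -1: RHS = -12 is not a perfect cube.
  y = 2: RHS = 132 is not a perfect cube.
  y = -2: RHS = -124 is not a perfect cube.
  y = 3: RHS = 436 is not a perfect cube.
  y = -3: RHS = -428 is not a perfect cube.
Continuing the search up to |y| = 35 finds no solutions either.
No (x, y) in the scanned range satisfies the equation.

No integer solutions with |y| ≤ 35.


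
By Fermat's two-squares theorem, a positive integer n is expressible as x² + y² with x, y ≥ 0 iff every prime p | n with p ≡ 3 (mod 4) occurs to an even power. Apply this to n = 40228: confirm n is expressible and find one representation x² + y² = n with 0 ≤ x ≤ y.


Step 1: Factor n = 40228 = 2^2 · 89 · 113.
Step 2: Check the mod-4 condition on each prime factor: 2 = 2 (special); 89 ≡ 1 (mod 4), exponent 1; 113 ≡ 1 (mod 4), exponent 1.
All primes ≡ 3 (mod 4) appear to even exponent (or don't appear), so by the two-squares theorem n IS expressible as a sum of two squares.
Step 3: Build a representation. Group n = k² · m with k = 2 and m = 89 · 113 = 10057 (a product of primes ≡ 1 (mod 4)); a representation of m scales to one of n via (k·x)² + (k·y)² = k²(x² + y²). Each prime p ≡ 1 (mod 4) is itself a sum of two squares; find a² by testing p − a² for a perfect square:
  89: 89 − 1² = 88, 89 − 2² = 85, 89 − 3² = 80, 89 − 4² = 73, 89 − 5² = 64 = 8² ⇒ 89 = 5² + 8².
  113: 113 − 1² = 112, 113 − 2² = 109, 113 − 3² = 104, 113 − 4² = 97, 113 − 5² = 88, 113 − 6² = 77, 113 − 7² = 64 = 8² ⇒ 113 = 7² + 8².
  Combine using the Brahmagupta–Fibonacci identity (a² + b²)(c² + d²) = (ac − bd)² + (ad + bc)² = (ac + bd)² + (ad − bc)²:
  89 · 113 = 10057: from (5² + 8²)(7² + 8²), take (5·7 − 8·8, 5·8 + 8·7) = (35 − 64, 40 + 56) = (-29, 96); dropping signs (only squares matter) gives (29, 96); check 29² + 96² = 841 + 9216 = 10057 ✓.
  Scale by k = 2: (2·29, 2·96) = (58, 192).
Step 4: Order so x ≤ y and verify: 58² + 192² = 3364 + 36864 = 40228 = n. ✓

n = 40228 = 58² + 192² (one valid representation with x ≤ y).


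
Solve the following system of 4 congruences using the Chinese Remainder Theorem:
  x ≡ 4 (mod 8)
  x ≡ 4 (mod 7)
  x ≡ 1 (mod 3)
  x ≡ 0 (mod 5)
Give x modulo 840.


Product of moduli M = 8 · 7 · 3 · 5 = 840.
Merge one congruence at a time:
  Start: x ≡ 4 (mod 8).
  Combine with x ≡ 4 (mod 7); new modulus lcm = 56.
    Write x = 4 + 8·t and substitute into x ≡ 4 (mod 7): 8·t ≡ 4 − 4 = 0 (mod 7).
    Reduce coefficients mod 7: 1·t ≡ 0 (mod 7).
    So t ≡ 0 (mod 7).
    Then x = 4 + 8·0 = 4, valid modulo lcm(8, 7) = 56: x ≡ 4 (mod 56).
  Combine with x ≡ 1 (mod 3); new modulus lcm = 168.
    Write x = 4 + 56·t and substitute into x ≡ 1 (mod 3): 56·t ≡ 1 − 4 = -3 (mod 3).
    Reduce coefficients mod 3: 2·t ≡ 0 (mod 3).
    The inverse of 2 mod 3 is 2 (since 2·2 = 4 = 1·3 + 1), so t ≡ 2·0 = 0 ≡ 0 (mod 3).
    Then x = 4 + 56·0 = 4, valid modulo lcm(56, 3) = 168: x ≡ 4 (mod 168).
  Combine with x ≡ 0 (mod 5); new modulus lcm = 840.
    Write x = 4 + 168·t and substitute into x ≡ 0 (mod 5): 168·t ≡ 0 − 4 = -4 (mod 5).
    Reduce coefficients mod 5: 3·t ≡ 1 (mod 5).
    The inverse of 3 mod 5 is 2 (since 3·2 = 6 = 1·5 + 1), so t ≡ 2·1 = 2 ≡ 2 (mod 5).
    Then x = 4 + 168·2 = 340, valid modulo lcm(168, 5) = 840: x ≡ 340 (mod 840).
Verify against each original: 340 mod 8 = 4, 340 mod 7 = 4, 340 mod 3 = 1, 340 mod 5 = 0.

x ≡ 340 (mod 840).


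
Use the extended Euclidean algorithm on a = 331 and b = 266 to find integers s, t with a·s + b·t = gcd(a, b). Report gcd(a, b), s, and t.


Euclidean algorithm on (331, 266) — divide until remainder is 0:
  331 = 1 · 266 + 65
  266 = 4 · 65 + 6
  65 = 10 · 6 + 5
  6 = 1 · 5 + 1
  5 = 5 · 1 + 0
gcd(331, 266) = 1.
Track Bezout coefficients alongside the remainders: start with r₀ = 331 = a·1 + b·0 (s = 1, t = 0) and r₁ = 266 = a·0 + b·1 (s = 0, t = 1); each new remainder r_{k+1} = r_{k-1} − q_k·r_k inherits s_{k+1} = s_{k-1} − q_k·s_k, t_{k+1} = t_{k-1} − q_k·t_k, so r_k = a·s_k + b·t_k at every step:
  q = 1: r = 65, s = 1 − 1·0 = 1, t = 0 − 1·1 = -1  (check: 331·1 + 266·(-1) = 65)
  q = 4: r = 6, s = 0 − 4·1 = -4, t = 1 − 4·(-1) = 5  (check: 331·(-4) + 266·5 = 6)
  q = 10: r = 5, s = 1 − 10·(-4) = 41, t = -1 − 10·5 = -51  (check: 331·41 + 266·(-51) = 5)
  q = 1: r = 1, s = -4 − 1·41 = -45, t = 5 − 1·(-51) = 56  (check: 331·(-45) + 266·56 = 1)
The row with r = 1 (the gcd) gives the Bezout coefficients s = -45, t = 56.
Result: 331 · (-45) + 266 · (56) = 1.

gcd(331, 266) = 1; s = -45, t = 56 (check: 331·(-45) + 266·56 = 1).


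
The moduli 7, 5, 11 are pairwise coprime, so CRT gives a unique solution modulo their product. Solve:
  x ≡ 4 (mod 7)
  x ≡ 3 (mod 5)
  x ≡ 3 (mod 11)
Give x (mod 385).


Moduli 7, 5, 11 are pairwise coprime; by CRT there is a unique solution modulo M = 7 · 5 · 11 = 385.
Solve pairwise, accumulating the modulus:
  Start with x ≡ 4 (mod 7).
  Combine with x ≡ 3 (mod 5): since gcd(7, 5) = 1, we get a unique residue mod 35.
    Write x = 4 + 7·t and substitute into x ≡ 3 (mod 5): 7·t ≡ 3 − 4 = -1 (mod 5).
    Reduce coefficients mod 5: 2·t ≡ 4 (mod 5).
    The inverse of 2 mod 5 is 3 (since 2·3 = 6 = 1·5 + 1), so t ≡ 3·4 = 12 ≡ 2 (mod 5).
    Then x = 4 + 7·2 = 18, valid modulo lcm(7, 5) = 35: x ≡ 18 (mod 35).
  Combine with x ≡ 3 (mod 11): since gcd(35, 11) = 1, we get a unique residue mod 385.
    Write x = 18 + 35·t and substitute into x ≡ 3 (mod 11): 35·t ≡ 3 − 18 = -15 (mod 11).
    Reduce coefficients mod 11: 2·t ≡ 7 (mod 11).
    The inverse of 2 mod 11 is 6 (since 2·6 = 12 = 1·11 + 1), so t ≡ 6·7 = 42 ≡ 9 (mod 11).
    Then x = 18 + 35·9 = 333, valid modulo lcm(35, 11) = 385: x ≡ 333 (mod 385).
Verify: 333 mod 7 = 4 ✓, 333 mod 5 = 3 ✓, 333 mod 11 = 3 ✓.

x ≡ 333 (mod 385).


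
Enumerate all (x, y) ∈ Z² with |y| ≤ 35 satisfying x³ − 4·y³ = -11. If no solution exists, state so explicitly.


The equation is x³ - 4y³ = -11. For fixed y, x³ = 4·y³ − 11, so a solution requires the RHS to be a perfect cube.
Strategy: iterate y from -35 to 35, compute RHS = 4·y³ − 11, and check whether it is a (positive or negative) perfect cube.
Check small values of y:
  y = 0: RHS = -11 is not a perfect cube.
  y = 1: RHS = -7 is not a perfect cube.
  y = -1: RHS = -15 is not a perfect cube.
  y = 2: RHS = 21 is not a perfect cube.
  y = -2: RHS = -43 is not a perfect cube.
  y = 3: RHS = 97 is not a perfect cube.
  y = -3: RHS = -119 is not a perfect cube.
Continuing the search up to |y| = 35 finds no solutions either.
No (x, y) in the scanned range satisfies the equation.

No integer solutions with |y| ≤ 35.


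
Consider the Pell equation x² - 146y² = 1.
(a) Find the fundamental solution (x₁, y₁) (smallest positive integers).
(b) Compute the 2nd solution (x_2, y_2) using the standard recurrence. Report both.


Step 1: Find the fundamental solution (x₁, y₁) of x² - 146y² = 1.
  Expand √146 as a continued fraction. a₀ = ⌊√146⌋ = 12; iterate m_{k+1} = d_k·a_k − m_k, d_{k+1} = (146 − m_{k+1}²)/d_k, a_{k+1} = ⌊(a₀ + m_{k+1})/d_{k+1}⌋ (starting m₀ = 0, d₀ = 1), with convergents p_k = a_k·p_{k-1} + p_{k-2}, q_k = a_k·q_{k-1} + q_{k-2} (p₋₁ = 1, q₋₁ = 0):
  k = 0: a₀ = 12; p₀/q₀ = 12/1; p₀² − 146·q₀² = 144 − 146 = -2.
  k = 1: m = 12, d = 2, a = ⌊(12 + 12)/2⌋ = 12; p/q = (12·12 + 1)/(12·1 + 0) = 145/12; p² − 146·q² = 21025 − 21024 = 1.
  The first convergent with p² − 146·q² = 1 gives the fundamental solution (x₁, y₁) = (145, 12).
Step 2: Apply the recurrence (x_{n+1}, y_{n+1}) = (x₁x_n + 146y₁y_n, x₁y_n + y₁x_n) repeatedly.
  From (x_1, y_1) = (145, 12): x_2 = 145·145 + 146·12·12 = 42049; y_2 = 145·12 + 12·145 = 3480.
Step 3: Verify x_2² - 146·y_2² = 1768118401 - 1768118400 = 1 (should be 1). ✓

(x_1, y_1) = (145, 12); (x_2, y_2) = (42049, 3480).


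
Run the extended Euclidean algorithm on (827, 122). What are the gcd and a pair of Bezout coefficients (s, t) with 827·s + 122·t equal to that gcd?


Euclidean algorithm on (827, 122) — divide until remainder is 0:
  827 = 6 · 122 + 95
  122 = 1 · 95 + 27
  95 = 3 · 27 + 14
  27 = 1 · 14 + 13
  14 = 1 · 13 + 1
  13 = 13 · 1 + 0
gcd(827, 122) = 1.
Track Bezout coefficients alongside the remainders: start with r₀ = 827 = a·1 + b·0 (s = 1, t = 0) and r₁ = 122 = a·0 + b·1 (s = 0, t = 1); each new remainder r_{k+1} = r_{k-1} − q_k·r_k inherits s_{k+1} = s_{k-1} − q_k·s_k, t_{k+1} = t_{k-1} − q_k·t_k, so r_k = a·s_k + b·t_k at every step:
  q = 6: r = 95, s = 1 − 6·0 = 1, t = 0 − 6·1 = -6  (check: 827·1 + 122·(-6) = 95)
  q = 1: r = 27, s = 0 − 1·1 = -1, t = 1 − 1·(-6) = 7  (check: 827·(-1) + 122·7 = 27)
  q = 3: r = 14, s = 1 − 3·(-1) = 4, t = -6 − 3·7 = -27  (check: 827·4 + 122·(-27) = 14)
  q = 1: r = 13, s = -1 − 1·4 = -5, t = 7 − 1·(-27) = 34  (check: 827·(-5) + 122·34 = 13)
  q = 1: r = 1, s = 4 − 1·(-5) = 9, t = -27 − 1·34 = -61  (check: 827·9 + 122·(-61) = 1)
The row with r = 1 (the gcd) gives the Bezout coefficients s = 9, t = -61.
Result: 827 · (9) + 122 · (-61) = 1.

gcd(827, 122) = 1; s = 9, t = -61 (check: 827·9 + 122·(-61) = 1).


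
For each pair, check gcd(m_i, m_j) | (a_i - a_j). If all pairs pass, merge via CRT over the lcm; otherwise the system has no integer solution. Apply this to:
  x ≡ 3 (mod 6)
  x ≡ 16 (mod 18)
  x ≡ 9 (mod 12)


Moduli 6, 18, 12 are not pairwise coprime, so CRT works modulo lcm(m_i) when all pairwise compatibility conditions hold.
Pairwise compatibility: gcd(m_i, m_j) must divide a_i - a_j for every pair.
Merge one congruence at a time:
  Start: x ≡ 3 (mod 6).
  Combine with x ≡ 16 (mod 18): gcd(6, 18) = 6, and 16 - 3 = 13 is NOT divisible by 6.
    ⇒ system is inconsistent (no integer solution).

No solution (the system is inconsistent).


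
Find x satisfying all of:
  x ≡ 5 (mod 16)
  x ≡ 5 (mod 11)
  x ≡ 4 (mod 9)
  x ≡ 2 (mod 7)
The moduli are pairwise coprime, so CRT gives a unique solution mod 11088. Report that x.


Product of moduli M = 16 · 11 · 9 · 7 = 11088.
Merge one congruence at a time:
  Start: x ≡ 5 (mod 16).
  Combine with x ≡ 5 (mod 11); new modulus lcm = 176.
    Write x = 5 + 16·t and substitute into x ≡ 5 (mod 11): 16·t ≡ 5 − 5 = 0 (mod 11).
    Reduce coefficients mod 11: 5·t ≡ 0 (mod 11).
    The inverse of 5 mod 11 is 9 (since 5·9 = 45 = 4·11 + 1), so t ≡ 9·0 = 0 ≡ 0 (mod 11).
    Then x = 5 + 16·0 = 5, valid modulo lcm(16, 11) = 176: x ≡ 5 (mod 176).
  Combine with x ≡ 4 (mod 9); new modulus lcm = 1584.
    Write x = 5 + 176·t and substitute into x ≡ 4 (mod 9): 176·t ≡ 4 − 5 = -1 (mod 9).
    Reduce coefficients mod 9: 5·t ≡ 8 (mod 9).
    The inverse of 5 mod 9 is 2 (since 5·2 = 10 = 1·9 + 1), so t ≡ 2·8 = 16 ≡ 7 (mod 9).
    Then x = 5 + 176·7 = 1237, valid modulo lcm(176, 9) = 1584: x ≡ 1237 (mod 1584).
  Combine with x ≡ 2 (mod 7); new modulus lcm = 11088.
    Write x = 1237 + 1584·t and substitute into x ≡ 2 (mod 7): 1584·t ≡ 2 − 1237 = -1235 (mod 7).
    Reduce coefficients mod 7: 2·t ≡ 4 (mod 7).
    The inverse of 2 mod 7 is 4 (since 2·4 = 8 = 1·7 + 1), so t ≡ 4·4 = 16 ≡ 2 (mod 7).
    Then x = 1237 + 1584·2 = 4405, valid modulo lcm(1584, 7) = 11088: x ≡ 4405 (mod 11088).
Verify against each original: 4405 mod 16 = 5, 4405 mod 11 = 5, 4405 mod 9 = 4, 4405 mod 7 = 2.

x ≡ 4405 (mod 11088).


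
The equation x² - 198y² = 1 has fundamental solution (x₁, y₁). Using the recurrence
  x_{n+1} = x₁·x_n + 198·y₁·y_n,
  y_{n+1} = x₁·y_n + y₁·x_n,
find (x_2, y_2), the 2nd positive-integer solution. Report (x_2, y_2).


Step 1: Find the fundamental solution (x₁, y₁) of x² - 198y² = 1.
  Expand √198 as a continued fraction. a₀ = ⌊√198⌋ = 14; iterate m_{k+1} = d_k·a_k − m_k, d_{k+1} = (198 − m_{k+1}²)/d_k, a_{k+1} = ⌊(a₀ + m_{k+1})/d_{k+1}⌋ (starting m₀ = 0, d₀ = 1), with convergents p_k = a_k·p_{k-1} + p_{k-2}, q_k = a_k·q_{k-1} + q_{k-2} (p₋₁ = 1, q₋₁ = 0):
  k = 0: a₀ = 14; p₀/q₀ = 14/1; p₀² − 198·q₀² = 196 − 198 = -2.
  k = 1: m = 14, d = 2, a = ⌊(14 + 14)/2⌋ = 14; p/q = (14·14 + 1)/(14·1 + 0) = 197/14; p² − 198·q² = 38809 − 38808 = 1.
  The first convergent with p² − 198·q² = 1 gives the fundamental solution (x₁, y₁) = (197, 14).
Step 2: Apply the recurrence (x_{n+1}, y_{n+1}) = (x₁x_n + 198y₁y_n, x₁y_n + y₁x_n) repeatedly.
  From (x_1, y_1) = (197, 14): x_2 = 197·197 + 198·14·14 = 77617; y_2 = 197·14 + 14·197 = 5516.
Step 3: Verify x_2² - 198·y_2² = 6024398689 - 6024398688 = 1 (should be 1). ✓

(x_1, y_1) = (197, 14); (x_2, y_2) = (77617, 5516).


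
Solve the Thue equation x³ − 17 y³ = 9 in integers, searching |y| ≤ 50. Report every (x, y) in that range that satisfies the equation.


The equation is x³ - 17y³ = 9. For fixed y, x³ = 17·y³ + 9, so a solution requires the RHS to be a perfect cube.
Strategy: iterate y from -50 to 50, compute RHS = 17·y³ + 9, and check whether it is a (positive or negative) perfect cube.
Check small values of y:
  y = 0: RHS = 9 is not a perfect cube.
  y = 1: RHS = 26 is not a perfect cube.
  y = -1: RHS = -8 = (-2)³ ⇒ x = -2 works.
  y = 2: RHS = 145 is not a perfect cube.
  y = -2: RHS = -127 is not a perfect cube.
  y = 3: RHS = 468 is not a perfect cube.
  y = -3: RHS = -450 is not a perfect cube.
Continuing the search up to |y| = 50 finds no further solutions beyond those listed.
Collected solutions: (-2, -1).

Solutions (with |y| ≤ 50): (-2, -1).


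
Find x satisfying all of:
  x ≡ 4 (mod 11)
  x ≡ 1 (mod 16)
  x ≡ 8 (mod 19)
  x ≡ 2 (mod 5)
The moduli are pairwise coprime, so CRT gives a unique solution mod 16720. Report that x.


Product of moduli M = 11 · 16 · 19 · 5 = 16720.
Merge one congruence at a time:
  Start: x ≡ 4 (mod 11).
  Combine with x ≡ 1 (mod 16); new modulus lcm = 176.
    Write x = 4 + 11·t and substitute into x ≡ 1 (mod 16): 11·t ≡ 1 − 4 = -3 (mod 16).
    Reduce coefficients mod 16: 11·t ≡ 13 (mod 16).
    The inverse of 11 mod 16 is 3 (since 11·3 = 33 = 2·16 + 1), so t ≡ 3·13 = 39 ≡ 7 (mod 16).
    Then x = 4 + 11·7 = 81, valid modulo lcm(11, 16) = 176: x ≡ 81 (mod 176).
  Combine with x ≡ 8 (mod 19); new modulus lcm = 3344.
    Write x = 81 + 176·t and substitute into x ≡ 8 (mod 19): 176·t ≡ 8 − 81 = -73 (mod 19).
    Reduce coefficients mod 19: 5·t ≡ 3 (mod 19).
    The inverse of 5 mod 19 is 4 (since 5·4 = 20 = 1·19 + 1), so t ≡ 4·3 = 12 ≡ 12 (mod 19).
    Then x = 81 + 176·12 = 2193, valid modulo lcm(176, 19) = 3344: x ≡ 2193 (mod 3344).
  Combine with x ≡ 2 (mod 5); new modulus lcm = 16720.
    Write x = 2193 + 3344·t and substitute into x ≡ 2 (mod 5): 3344·t ≡ 2 − 2193 = -2191 (mod 5).
    Reduce coefficients mod 5: 4·t ≡ 4 (mod 5).
    The inverse of 4 mod 5 is 4 (since 4·4 = 16 = 3·5 + 1), so t ≡ 4·4 = 16 ≡ 1 (mod 5).
    Then x = 2193 + 3344·1 = 5537, valid modulo lcm(3344, 5) = 16720: x ≡ 5537 (mod 16720).
Verify against each original: 5537 mod 11 = 4, 5537 mod 16 = 1, 5537 mod 19 = 8, 5537 mod 5 = 2.

x ≡ 5537 (mod 16720).


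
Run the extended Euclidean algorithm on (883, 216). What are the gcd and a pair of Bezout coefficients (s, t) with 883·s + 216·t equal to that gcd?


Euclidean algorithm on (883, 216) — divide until remainder is 0:
  883 = 4 · 216 + 19
  216 = 11 · 19 + 7
  19 = 2 · 7 + 5
  7 = 1 · 5 + 2
  5 = 2 · 2 + 1
  2 = 2 · 1 + 0
gcd(883, 216) = 1.
Track Bezout coefficients alongside the remainders: start with r₀ = 883 = a·1 + b·0 (s = 1, t = 0) and r₁ = 216 = a·0 + b·1 (s = 0, t = 1); each new remainder r_{k+1} = r_{k-1} − q_k·r_k inherits s_{k+1} = s_{k-1} − q_k·s_k, t_{k+1} = t_{k-1} − q_k·t_k, so r_k = a·s_k + b·t_k at every step:
  q = 4: r = 19, s = 1 − 4·0 = 1, t = 0 − 4·1 = -4  (check: 883·1 + 216·(-4) = 19)
  q = 11: r = 7, s = 0 − 11·1 = -11, t = 1 − 11·(-4) = 45  (check: 883·(-11) + 216·45 = 7)
  q = 2: r = 5, s = 1 − 2·(-11) = 23, t = -4 − 2·45 = -94  (check: 883·23 + 216·(-94) = 5)
  q = 1: r = 2, s = -11 − 1·23 = -34, t = 45 − 1·(-94) = 139  (check: 883·(-34) + 216·139 = 2)
  q = 2: r = 1, s = 23 − 2·(-34) = 91, t = -94 − 2·139 = -372  (check: 883·91 + 216·(-372) = 1)
The row with r = 1 (the gcd) gives the Bezout coefficients s = 91, t = -372.
Result: 883 · (91) + 216 · (-372) = 1.

gcd(883, 216) = 1; s = 91, t = -372 (check: 883·91 + 216·(-372) = 1).


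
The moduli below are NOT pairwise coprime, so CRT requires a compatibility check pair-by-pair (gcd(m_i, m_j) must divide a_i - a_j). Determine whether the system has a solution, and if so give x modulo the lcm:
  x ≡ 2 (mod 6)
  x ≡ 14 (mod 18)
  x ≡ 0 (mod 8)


Moduli 6, 18, 8 are not pairwise coprime, so CRT works modulo lcm(m_i) when all pairwise compatibility conditions hold.
Pairwise compatibility: gcd(m_i, m_j) must divide a_i - a_j for every pair.
Merge one congruence at a time:
  Start: x ≡ 2 (mod 6).
  Combine with x ≡ 14 (mod 18): gcd(6, 18) = 6; 14 - 2 = 12, which IS divisible by 6, so compatible.
    Write x = 2 + 6·t and substitute into x ≡ 14 (mod 18): 6·t ≡ 14 − 2 = 12 (mod 18).
    Divide the congruence (and modulus) by g = 6: 1·t ≡ 2 (mod 3).
    So t ≡ 2 (mod 3).
    Then x = 2 + 6·2 = 14, valid modulo lcm(6, 18) = 18: x ≡ 14 (mod 18).
  Combine with x ≡ 0 (mod 8): gcd(18, 8) = 2; 0 - 14 = -14, which IS divisible by 2, so compatible.
    Write x = 14 + 18·t and substitute into x ≡ 0 (mod 8): 18·t ≡ 0 − 14 = -14 (mod 8).
    Divide the congruence (and modulus) by g = 2: 9·t ≡ -7 (mod 4).
    Reduce coefficients mod 4: 1·t ≡ 1 (mod 4).
    So t ≡ 1 (mod 4).
    Then x = 14 + 18·1 = 32, valid modulo lcm(18, 8) = 72: x ≡ 32 (mod 72).
Verify: 32 mod 6 = 2, 32 mod 18 = 14, 32 mod 8 = 0.

x ≡ 32 (mod 72).


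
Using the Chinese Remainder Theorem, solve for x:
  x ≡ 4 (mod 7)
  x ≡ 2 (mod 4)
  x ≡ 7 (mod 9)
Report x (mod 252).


Moduli 7, 4, 9 are pairwise coprime; by CRT there is a unique solution modulo M = 7 · 4 · 9 = 252.
Solve pairwise, accumulating the modulus:
  Start with x ≡ 4 (mod 7).
  Combine with x ≡ 2 (mod 4): since gcd(7, 4) = 1, we get a unique residue mod 28.
    Write x = 4 + 7·t and substitute into x ≡ 2 (mod 4): 7·t ≡ 2 − 4 = -2 (mod 4).
    Reduce coefficients mod 4: 3·t ≡ 2 (mod 4).
    The inverse of 3 mod 4 is 3 (since 3·3 = 9 = 2·4 + 1), so t ≡ 3·2 = 6 ≡ 2 (mod 4).
    Then x = 4 + 7·2 = 18, valid modulo lcm(7, 4) = 28: x ≡ 18 (mod 28).
  Combine with x ≡ 7 (mod 9): since gcd(28, 9) = 1, we get a unique residue mod 252.
    Write x = 18 + 28·t and substitute into x ≡ 7 (mod 9): 28·t ≡ 7 − 18 = -11 (mod 9).
    Reduce coefficients mod 9: 1·t ≡ 7 (mod 9).
    So t ≡ 7 (mod 9).
    Then x = 18 + 28·7 = 214, valid modulo lcm(28, 9) = 252: x ≡ 214 (mod 252).
Verify: 214 mod 7 = 4 ✓, 214 mod 4 = 2 ✓, 214 mod 9 = 7 ✓.

x ≡ 214 (mod 252).
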